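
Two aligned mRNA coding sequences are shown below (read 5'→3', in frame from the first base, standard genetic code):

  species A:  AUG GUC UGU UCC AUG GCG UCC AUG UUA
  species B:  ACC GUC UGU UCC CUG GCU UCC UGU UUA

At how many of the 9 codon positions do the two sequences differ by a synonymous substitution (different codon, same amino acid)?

Codon 1: AUG Met / ACC Thr — nonsynonymous.
Codon 2: GUC Val / GUC Val — identical.
Codon 3: UGU Cys / UGU Cys — identical.
Codon 4: UCC Ser / UCC Ser — identical.
Codon 5: AUG Met / CUG Leu — nonsynonymous.
Codon 6: GCG Ala / GCU Ala — synonymous.
Codon 7: UCC Ser / UCC Ser — identical.
Codon 8: AUG Met / UGU Cys — nonsynonymous.
Codon 9: UUA Leu / UUA Leu — identical.
Synonymous differences: 1.

1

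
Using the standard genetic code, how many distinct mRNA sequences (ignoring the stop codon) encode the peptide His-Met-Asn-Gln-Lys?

16

His: 2 codons.
Met: 1 codon.
Asn: 2 codons.
Gln: 2 codons.
Lys: 2 codons.
2 × 1 × 2 × 2 × 2 = 16.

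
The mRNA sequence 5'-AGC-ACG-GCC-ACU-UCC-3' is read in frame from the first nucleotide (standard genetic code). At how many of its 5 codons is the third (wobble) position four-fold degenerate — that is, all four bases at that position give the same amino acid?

4

Codon 1 AGC (Ser): third position 2-fold.
Codon 2 ACG (Thr): third position 4-fold.
Codon 3 GCC (Ala): third position 4-fold.
Codon 4 ACU (Thr): third position 4-fold.
Codon 5 UCC (Ser): third position 4-fold.
Four-fold degenerate third positions: 4.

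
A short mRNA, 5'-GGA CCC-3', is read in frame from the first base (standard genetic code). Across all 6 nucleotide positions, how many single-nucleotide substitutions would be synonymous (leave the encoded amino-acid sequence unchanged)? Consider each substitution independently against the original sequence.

Codon 1 (GGA, Gly): 3 synonymous substitutions.
Codon 2 (CCC, Pro): 3 synonymous substitutions.
Total: 3 + 3 = 6.

6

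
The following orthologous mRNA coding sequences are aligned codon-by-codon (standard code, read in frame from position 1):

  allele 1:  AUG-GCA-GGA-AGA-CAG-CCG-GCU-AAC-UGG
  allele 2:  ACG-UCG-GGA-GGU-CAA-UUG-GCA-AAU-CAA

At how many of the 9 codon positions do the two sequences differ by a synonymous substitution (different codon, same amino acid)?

3

Codon 1: AUG Met / ACG Thr — nonsynonymous.
Codon 2: GCA Ala / UCG Ser — nonsynonymous.
Codon 3: GGA Gly / GGA Gly — identical.
Codon 4: AGA Arg / GGU Gly — nonsynonymous.
Codon 5: CAG Gln / CAA Gln — synonymous.
Codon 6: CCG Pro / UUG Leu — nonsynonymous.
Codon 7: GCU Ala / GCA Ala — synonymous.
Codon 8: AAC Asn / AAU Asn — synonymous.
Codon 9: UGG Trp / CAA Gln — nonsynonymous.
Synonymous differences: 3.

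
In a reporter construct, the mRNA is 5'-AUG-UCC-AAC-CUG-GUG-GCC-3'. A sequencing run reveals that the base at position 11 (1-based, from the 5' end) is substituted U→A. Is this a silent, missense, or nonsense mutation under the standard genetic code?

Position 11 falls in codon 4: CUG → Leu.
After the substitution the codon is CAG → Gln.
Leu ≠ Gln, so this is a missense mutation.

missense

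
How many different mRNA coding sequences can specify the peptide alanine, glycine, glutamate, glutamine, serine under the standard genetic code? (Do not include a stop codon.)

Ala: 4 codons.
Gly: 4 codons.
Glu: 2 codons.
Gln: 2 codons.
Ser: 6 codons.
4 × 4 × 2 × 2 × 6 = 384.

384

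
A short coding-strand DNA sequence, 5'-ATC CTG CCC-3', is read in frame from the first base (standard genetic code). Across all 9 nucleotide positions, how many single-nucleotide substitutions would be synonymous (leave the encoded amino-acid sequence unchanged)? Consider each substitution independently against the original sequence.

Codon 1 (ATC, Ile): 2 synonymous substitutions.
Codon 2 (CTG, Leu): 4 synonymous substitutions.
Codon 3 (CCC, Pro): 3 synonymous substitutions.
Total: 2 + 4 + 3 = 9.

9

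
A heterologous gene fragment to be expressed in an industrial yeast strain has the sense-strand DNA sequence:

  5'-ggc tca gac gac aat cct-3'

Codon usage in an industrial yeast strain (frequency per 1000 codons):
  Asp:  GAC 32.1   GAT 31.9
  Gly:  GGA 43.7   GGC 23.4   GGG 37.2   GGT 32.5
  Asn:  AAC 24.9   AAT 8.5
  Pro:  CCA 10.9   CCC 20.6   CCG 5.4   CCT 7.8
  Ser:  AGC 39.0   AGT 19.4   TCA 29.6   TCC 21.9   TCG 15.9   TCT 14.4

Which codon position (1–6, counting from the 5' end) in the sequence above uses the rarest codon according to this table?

6

Codon 1 GGC (Gly): 23.4 per 1000.
Codon 2 TCA (Ser): 29.6 per 1000.
Codon 3 GAC (Asp): 32.1 per 1000.
Codon 4 GAC (Asp): 32.1 per 1000.
Codon 5 AAT (Asn): 8.5 per 1000.
Codon 6 CCT (Pro): 7.8 per 1000.
Lowest frequency is 7.8 at codon 6.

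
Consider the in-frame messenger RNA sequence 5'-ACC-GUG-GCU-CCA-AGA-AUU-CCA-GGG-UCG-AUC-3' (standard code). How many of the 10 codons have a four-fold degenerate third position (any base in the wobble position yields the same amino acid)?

Codon 1 ACC (Thr): third position 4-fold.
Codon 2 GUG (Val): third position 4-fold.
Codon 3 GCU (Ala): third position 4-fold.
Codon 4 CCA (Pro): third position 4-fold.
Codon 5 AGA (Arg): third position 2-fold.
Codon 6 AUU (Ile): third position 3-fold.
Codon 7 CCA (Pro): third position 4-fold.
Codon 8 GGG (Gly): third position 4-fold.
Codon 9 UCG (Ser): third position 4-fold.
Codon 10 AUC (Ile): third position 3-fold.
Four-fold degenerate third positions: 7.

7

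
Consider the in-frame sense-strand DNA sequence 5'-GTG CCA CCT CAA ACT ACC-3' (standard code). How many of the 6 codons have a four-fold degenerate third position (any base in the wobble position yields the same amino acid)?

5

Codon 1 GTG (Val): third position 4-fold.
Codon 2 CCA (Pro): third position 4-fold.
Codon 3 CCT (Pro): third position 4-fold.
Codon 4 CAA (Gln): third position 2-fold.
Codon 5 ACT (Thr): third position 4-fold.
Codon 6 ACC (Thr): third position 4-fold.
Four-fold degenerate third positions: 5.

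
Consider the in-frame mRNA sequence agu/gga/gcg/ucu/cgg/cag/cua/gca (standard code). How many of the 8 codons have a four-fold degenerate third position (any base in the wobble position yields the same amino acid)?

Codon 1 AGU (Ser): third position 2-fold.
Codon 2 GGA (Gly): third position 4-fold.
Codon 3 GCG (Ala): third position 4-fold.
Codon 4 UCU (Ser): third position 4-fold.
Codon 5 CGG (Arg): third position 4-fold.
Codon 6 CAG (Gln): third position 2-fold.
Codon 7 CUA (Leu): third position 4-fold.
Codon 8 GCA (Ala): third position 4-fold.
Four-fold degenerate third positions: 6.

6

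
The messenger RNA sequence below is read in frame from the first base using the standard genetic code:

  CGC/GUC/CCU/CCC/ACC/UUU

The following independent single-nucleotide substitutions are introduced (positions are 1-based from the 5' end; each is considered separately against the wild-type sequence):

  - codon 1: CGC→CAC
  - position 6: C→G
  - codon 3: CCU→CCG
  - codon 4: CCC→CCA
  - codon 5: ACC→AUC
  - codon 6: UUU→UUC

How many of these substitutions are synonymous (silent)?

Codon 1: CGC (Arg) → CAC (His) — missense.
Codon 2: GUC (Val) → GUG (Val) — synonymous.
Codon 3: CCU (Pro) → CCG (Pro) — synonymous.
Codon 4: CCC (Pro) → CCA (Pro) — synonymous.
Codon 5: ACC (Thr) → AUC (Ile) — missense.
Codon 6: UUU (Phe) → UUC (Phe) — synonymous.
Synonymous: 4 of 6.

4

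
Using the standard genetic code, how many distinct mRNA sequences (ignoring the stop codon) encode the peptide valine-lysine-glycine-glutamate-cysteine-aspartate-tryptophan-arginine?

1536

Val: 4 codons.
Lys: 2 codons.
Gly: 4 codons.
Glu: 2 codons.
Cys: 2 codons.
Asp: 2 codons.
Trp: 1 codon.
Arg: 6 codons.
4 × 2 × 4 × 2 × 2 × 2 × 1 × 6 = 1536.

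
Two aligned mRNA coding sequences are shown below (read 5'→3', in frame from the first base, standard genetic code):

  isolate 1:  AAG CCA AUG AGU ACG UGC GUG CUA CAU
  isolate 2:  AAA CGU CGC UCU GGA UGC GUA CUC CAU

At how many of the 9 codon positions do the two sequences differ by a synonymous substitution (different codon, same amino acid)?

Codon 1: AAG Lys / AAA Lys — synonymous.
Codon 2: CCA Pro / CGU Arg — nonsynonymous.
Codon 3: AUG Met / CGC Arg — nonsynonymous.
Codon 4: AGU Ser / UCU Ser — synonymous.
Codon 5: ACG Thr / GGA Gly — nonsynonymous.
Codon 6: UGC Cys / UGC Cys — identical.
Codon 7: GUG Val / GUA Val — synonymous.
Codon 8: CUA Leu / CUC Leu — synonymous.
Codon 9: CAU His / CAU His — identical.
Synonymous differences: 4.

4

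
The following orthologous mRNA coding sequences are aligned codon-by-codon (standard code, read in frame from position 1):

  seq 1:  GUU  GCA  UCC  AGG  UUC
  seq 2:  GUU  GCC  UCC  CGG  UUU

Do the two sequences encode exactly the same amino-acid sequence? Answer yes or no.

yes

Codon 1: GUU Val / GUU Val — identical.
Codon 2: GCA Ala / GCC Ala — synonymous.
Codon 3: UCC Ser / UCC Ser — identical.
Codon 4: AGG Arg / CGG Arg — synonymous.
Codon 5: UUC Phe / UUU Phe — synonymous.
Nonsynonymous differences: 0 → same protein.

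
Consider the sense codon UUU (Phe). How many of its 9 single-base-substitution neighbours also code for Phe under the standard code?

Position 1: none → 0 synonymous.
Position 2: none → 0 synonymous.
Position 3: UUC → 1 synonymous.
Total: 0 + 0 + 1 = 1.

1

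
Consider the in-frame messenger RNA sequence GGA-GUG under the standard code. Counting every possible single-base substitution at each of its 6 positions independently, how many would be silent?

6

Codon 1 (GGA, Gly): 3 synonymous substitutions.
Codon 2 (GUG, Val): 3 synonymous substitutions.
Total: 3 + 3 = 6.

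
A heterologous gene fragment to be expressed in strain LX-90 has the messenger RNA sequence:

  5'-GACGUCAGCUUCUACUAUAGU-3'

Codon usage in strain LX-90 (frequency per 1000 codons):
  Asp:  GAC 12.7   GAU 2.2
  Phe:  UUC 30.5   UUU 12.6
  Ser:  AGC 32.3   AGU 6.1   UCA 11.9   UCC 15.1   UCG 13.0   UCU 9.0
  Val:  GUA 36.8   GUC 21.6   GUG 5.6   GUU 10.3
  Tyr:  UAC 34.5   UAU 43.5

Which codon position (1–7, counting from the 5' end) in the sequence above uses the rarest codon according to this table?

7

Codon 1 GAC (Asp): 12.7 per 1000.
Codon 2 GUC (Val): 21.6 per 1000.
Codon 3 AGC (Ser): 32.3 per 1000.
Codon 4 UUC (Phe): 30.5 per 1000.
Codon 5 UAC (Tyr): 34.5 per 1000.
Codon 6 UAU (Tyr): 43.5 per 1000.
Codon 7 AGU (Ser): 6.1 per 1000.
Lowest frequency is 6.1 at codon 7.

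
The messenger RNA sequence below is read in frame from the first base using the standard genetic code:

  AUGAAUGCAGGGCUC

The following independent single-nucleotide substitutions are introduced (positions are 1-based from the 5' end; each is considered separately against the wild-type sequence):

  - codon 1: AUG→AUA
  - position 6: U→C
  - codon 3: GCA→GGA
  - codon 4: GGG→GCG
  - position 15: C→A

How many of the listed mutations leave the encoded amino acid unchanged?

2

Codon 1: AUG (Met) → AUA (Ile) — missense.
Codon 2: AAU (Asn) → AAC (Asn) — synonymous.
Codon 3: GCA (Ala) → GGA (Gly) — missense.
Codon 4: GGG (Gly) → GCG (Ala) — missense.
Codon 5: CUC (Leu) → CUA (Leu) — synonymous.
Synonymous: 2 of 5.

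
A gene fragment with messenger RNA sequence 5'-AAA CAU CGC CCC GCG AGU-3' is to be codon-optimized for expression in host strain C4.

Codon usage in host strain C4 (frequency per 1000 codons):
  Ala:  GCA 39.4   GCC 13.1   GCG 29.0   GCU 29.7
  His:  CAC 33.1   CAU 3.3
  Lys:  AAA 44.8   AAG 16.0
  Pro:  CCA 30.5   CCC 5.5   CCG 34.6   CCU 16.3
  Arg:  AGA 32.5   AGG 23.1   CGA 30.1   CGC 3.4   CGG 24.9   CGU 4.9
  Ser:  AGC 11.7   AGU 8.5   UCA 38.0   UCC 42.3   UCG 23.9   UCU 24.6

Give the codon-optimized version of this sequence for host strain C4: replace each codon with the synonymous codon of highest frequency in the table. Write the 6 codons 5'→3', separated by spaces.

Codon 1 (Lys): best is AAA at 44.8.
Codon 2 (His): best is CAC at 33.1.
Codon 3 (Arg): best is AGA at 32.5.
Codon 4 (Pro): best is CCG at 34.6.
Codon 5 (Ala): best is GCA at 39.4.
Codon 6 (Ser): best is UCC at 42.3.

AAA CAC AGA CCG GCA UCC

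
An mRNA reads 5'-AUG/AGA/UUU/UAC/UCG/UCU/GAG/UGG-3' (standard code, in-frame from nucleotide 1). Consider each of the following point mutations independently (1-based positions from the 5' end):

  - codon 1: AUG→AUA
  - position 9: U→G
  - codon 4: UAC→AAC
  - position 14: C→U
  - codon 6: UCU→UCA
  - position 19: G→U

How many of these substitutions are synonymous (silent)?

1

Codon 1: AUG (Met) → AUA (Ile) — missense.
Codon 3: UUU (Phe) → UUG (Leu) — missense.
Codon 4: UAC (Tyr) → AAC (Asn) — missense.
Codon 5: UCG (Ser) → UUG (Leu) — missense.
Codon 6: UCU (Ser) → UCA (Ser) — synonymous.
Codon 7: GAG (Glu) → UAG (Stop) — nonsense.
Synonymous: 1 of 6.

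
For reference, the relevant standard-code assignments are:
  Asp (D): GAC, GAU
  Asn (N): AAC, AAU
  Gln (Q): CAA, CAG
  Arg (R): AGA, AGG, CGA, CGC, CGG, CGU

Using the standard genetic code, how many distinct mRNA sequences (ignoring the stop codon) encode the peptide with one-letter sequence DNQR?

Asp: 2 codons.
Asn: 2 codons.
Gln: 2 codons.
Arg: 6 codons.
2 × 2 × 2 × 6 = 48.

48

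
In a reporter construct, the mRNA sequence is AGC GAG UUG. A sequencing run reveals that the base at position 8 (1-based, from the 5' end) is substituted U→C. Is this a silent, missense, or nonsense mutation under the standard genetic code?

missense

Position 8 falls in codon 3: UUG → Leu.
After the substitution the codon is UCG → Ser.
Leu ≠ Ser, so this is a missense mutation.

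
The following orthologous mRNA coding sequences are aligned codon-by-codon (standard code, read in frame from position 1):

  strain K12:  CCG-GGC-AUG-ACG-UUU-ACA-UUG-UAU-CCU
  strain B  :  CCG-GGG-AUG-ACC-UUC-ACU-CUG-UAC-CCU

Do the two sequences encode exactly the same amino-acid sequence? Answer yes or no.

Codon 1: CCG Pro / CCG Pro — identical.
Codon 2: GGC Gly / GGG Gly — synonymous.
Codon 3: AUG Met / AUG Met — identical.
Codon 4: ACG Thr / ACC Thr — synonymous.
Codon 5: UUU Phe / UUC Phe — synonymous.
Codon 6: ACA Thr / ACU Thr — synonymous.
Codon 7: UUG Leu / CUG Leu — synonymous.
Codon 8: UAU Tyr / UAC Tyr — synonymous.
Codon 9: CCU Pro / CCU Pro — identical.
Nonsynonymous differences: 0 → same protein.

yes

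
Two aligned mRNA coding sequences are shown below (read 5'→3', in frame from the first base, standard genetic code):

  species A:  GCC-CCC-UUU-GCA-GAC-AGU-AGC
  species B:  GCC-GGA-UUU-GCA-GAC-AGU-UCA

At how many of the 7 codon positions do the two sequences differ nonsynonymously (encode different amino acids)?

1

Codon 1: GCC Ala / GCC Ala — identical.
Codon 2: CCC Pro / GGA Gly — nonsynonymous.
Codon 3: UUU Phe / UUU Phe — identical.
Codon 4: GCA Ala / GCA Ala — identical.
Codon 5: GAC Asp / GAC Asp — identical.
Codon 6: AGU Ser / AGU Ser — identical.
Codon 7: AGC Ser / UCA Ser — synonymous.
Nonsynonymous differences: 1.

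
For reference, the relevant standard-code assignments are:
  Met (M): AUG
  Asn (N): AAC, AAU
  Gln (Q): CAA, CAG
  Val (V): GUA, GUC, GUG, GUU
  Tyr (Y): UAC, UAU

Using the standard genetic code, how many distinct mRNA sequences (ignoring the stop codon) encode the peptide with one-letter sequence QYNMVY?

64

Gln: 2 codons.
Tyr: 2 codons.
Asn: 2 codons.
Met: 1 codon.
Val: 4 codons.
Tyr: 2 codons.
2 × 2 × 2 × 1 × 4 × 2 = 64.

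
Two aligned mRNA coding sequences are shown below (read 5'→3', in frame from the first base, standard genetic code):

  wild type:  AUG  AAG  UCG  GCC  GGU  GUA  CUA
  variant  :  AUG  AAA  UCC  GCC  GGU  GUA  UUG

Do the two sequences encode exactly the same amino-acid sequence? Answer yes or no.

yes

Codon 1: AUG Met / AUG Met — identical.
Codon 2: AAG Lys / AAA Lys — synonymous.
Codon 3: UCG Ser / UCC Ser — synonymous.
Codon 4: GCC Ala / GCC Ala — identical.
Codon 5: GGU Gly / GGU Gly — identical.
Codon 6: GUA Val / GUA Val — identical.
Codon 7: CUA Leu / UUG Leu — synonymous.
Nonsynonymous differences: 0 → same protein.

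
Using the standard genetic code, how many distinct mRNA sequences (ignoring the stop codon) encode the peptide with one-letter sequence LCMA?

48

Leu: 6 codons.
Cys: 2 codons.
Met: 1 codon.
Ala: 4 codons.
6 × 2 × 1 × 4 = 48.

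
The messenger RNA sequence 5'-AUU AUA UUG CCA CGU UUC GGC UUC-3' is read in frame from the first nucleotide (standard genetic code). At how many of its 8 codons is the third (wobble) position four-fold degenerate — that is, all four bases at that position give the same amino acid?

Codon 1 AUU (Ile): third position 3-fold.
Codon 2 AUA (Ile): third position 3-fold.
Codon 3 UUG (Leu): third position 2-fold.
Codon 4 CCA (Pro): third position 4-fold.
Codon 5 CGU (Arg): third position 4-fold.
Codon 6 UUC (Phe): third position 2-fold.
Codon 7 GGC (Gly): third position 4-fold.
Codon 8 UUC (Phe): third position 2-fold.
Four-fold degenerate third positions: 3.

3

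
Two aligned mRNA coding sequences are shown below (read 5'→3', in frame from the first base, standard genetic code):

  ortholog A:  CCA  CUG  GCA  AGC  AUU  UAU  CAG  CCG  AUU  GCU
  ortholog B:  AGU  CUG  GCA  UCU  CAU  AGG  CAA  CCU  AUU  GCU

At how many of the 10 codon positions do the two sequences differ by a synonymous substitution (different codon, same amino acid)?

Codon 1: CCA Pro / AGU Ser — nonsynonymous.
Codon 2: CUG Leu / CUG Leu — identical.
Codon 3: GCA Ala / GCA Ala — identical.
Codon 4: AGC Ser / UCU Ser — synonymous.
Codon 5: AUU Ile / CAU His — nonsynonymous.
Codon 6: UAU Tyr / AGG Arg — nonsynonymous.
Codon 7: CAG Gln / CAA Gln — synonymous.
Codon 8: CCG Pro / CCU Pro — synonymous.
Codon 9: AUU Ile / AUU Ile — identical.
Codon 10: GCU Ala / GCU Ala — identical.
Synonymous differences: 3.

3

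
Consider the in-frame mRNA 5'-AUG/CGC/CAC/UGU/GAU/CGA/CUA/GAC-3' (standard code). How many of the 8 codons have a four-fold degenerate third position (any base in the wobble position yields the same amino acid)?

Codon 1 AUG (Met): third position 1-fold.
Codon 2 CGC (Arg): third position 4-fold.
Codon 3 CAC (His): third position 2-fold.
Codon 4 UGU (Cys): third position 2-fold.
Codon 5 GAU (Asp): third position 2-fold.
Codon 6 CGA (Arg): third position 4-fold.
Codon 7 CUA (Leu): third position 4-fold.
Codon 8 GAC (Asp): third position 2-fold.
Four-fold degenerate third positions: 3.

3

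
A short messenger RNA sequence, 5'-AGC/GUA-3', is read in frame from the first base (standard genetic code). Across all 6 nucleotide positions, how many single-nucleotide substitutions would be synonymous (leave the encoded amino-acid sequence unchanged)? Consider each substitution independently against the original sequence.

Codon 1 (AGC, Ser): 1 synonymous substitution.
Codon 2 (GUA, Val): 3 synonymous substitutions.
Total: 1 + 3 = 4.

4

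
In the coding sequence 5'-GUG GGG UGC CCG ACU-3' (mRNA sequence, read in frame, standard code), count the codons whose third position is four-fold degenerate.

Codon 1 GUG (Val): third position 4-fold.
Codon 2 GGG (Gly): third position 4-fold.
Codon 3 UGC (Cys): third position 2-fold.
Codon 4 CCG (Pro): third position 4-fold.
Codon 5 ACU (Thr): third position 4-fold.
Four-fold degenerate third positions: 4.

4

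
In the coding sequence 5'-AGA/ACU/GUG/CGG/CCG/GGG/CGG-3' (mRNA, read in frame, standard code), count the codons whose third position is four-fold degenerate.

Codon 1 AGA (Arg): third position 2-fold.
Codon 2 ACU (Thr): third position 4-fold.
Codon 3 GUG (Val): third position 4-fold.
Codon 4 CGG (Arg): third position 4-fold.
Codon 5 CCG (Pro): third position 4-fold.
Codon 6 GGG (Gly): third position 4-fold.
Codon 7 CGG (Arg): third position 4-fold.
Four-fold degenerate third positions: 6.

6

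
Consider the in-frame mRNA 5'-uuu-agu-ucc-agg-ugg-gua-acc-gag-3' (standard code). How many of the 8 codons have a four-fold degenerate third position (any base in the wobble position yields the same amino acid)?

Codon 1 UUU (Phe): third position 2-fold.
Codon 2 AGU (Ser): third position 2-fold.
Codon 3 UCC (Ser): third position 4-fold.
Codon 4 AGG (Arg): third position 2-fold.
Codon 5 UGG (Trp): third position 1-fold.
Codon 6 GUA (Val): third position 4-fold.
Codon 7 ACC (Thr): third position 4-fold.
Codon 8 GAG (Glu): third position 2-fold.
Four-fold degenerate third positions: 3.

3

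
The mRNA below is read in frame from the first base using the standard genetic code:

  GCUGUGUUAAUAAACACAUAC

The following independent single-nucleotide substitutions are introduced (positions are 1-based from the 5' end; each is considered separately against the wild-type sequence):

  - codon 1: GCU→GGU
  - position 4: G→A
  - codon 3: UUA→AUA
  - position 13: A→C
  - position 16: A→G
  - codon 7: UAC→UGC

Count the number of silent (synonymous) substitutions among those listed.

Codon 1: GCU (Ala) → GGU (Gly) — missense.
Codon 2: GUG (Val) → AUG (Met) — missense.
Codon 3: UUA (Leu) → AUA (Ile) — missense.
Codon 5: AAC (Asn) → CAC (His) — missense.
Codon 6: ACA (Thr) → GCA (Ala) — missense.
Codon 7: UAC (Tyr) → UGC (Cys) — missense.
Synonymous: 0 of 6.

0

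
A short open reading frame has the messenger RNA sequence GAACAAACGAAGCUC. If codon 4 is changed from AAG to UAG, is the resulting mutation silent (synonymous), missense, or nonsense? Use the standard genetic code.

nonsense

Position 10 falls in codon 4: AAG → Lys.
After the substitution the codon is UAG → Stop.
The new codon is a stop codon, so this is a nonsense mutation.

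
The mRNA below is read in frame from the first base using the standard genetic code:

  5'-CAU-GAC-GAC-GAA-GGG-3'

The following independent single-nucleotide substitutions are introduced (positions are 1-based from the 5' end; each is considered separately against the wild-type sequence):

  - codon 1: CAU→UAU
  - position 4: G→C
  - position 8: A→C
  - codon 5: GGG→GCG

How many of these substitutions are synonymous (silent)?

0

Codon 1: CAU (His) → UAU (Tyr) — missense.
Codon 2: GAC (Asp) → CAC (His) — missense.
Codon 3: GAC (Asp) → GCC (Ala) — missense.
Codon 5: GGG (Gly) → GCG (Ala) — missense.
Synonymous: 0 of 4.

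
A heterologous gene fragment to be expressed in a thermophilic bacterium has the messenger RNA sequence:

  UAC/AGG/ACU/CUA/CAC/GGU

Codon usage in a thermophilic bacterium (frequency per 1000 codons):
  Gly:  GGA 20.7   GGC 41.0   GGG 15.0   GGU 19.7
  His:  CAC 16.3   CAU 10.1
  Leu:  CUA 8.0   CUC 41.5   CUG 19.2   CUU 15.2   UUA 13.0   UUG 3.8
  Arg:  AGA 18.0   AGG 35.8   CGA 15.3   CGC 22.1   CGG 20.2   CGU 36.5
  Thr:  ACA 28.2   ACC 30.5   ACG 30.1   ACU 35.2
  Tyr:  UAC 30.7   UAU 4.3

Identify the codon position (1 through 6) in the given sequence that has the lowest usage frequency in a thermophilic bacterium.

4

Codon 1 UAC (Tyr): 30.7 per 1000.
Codon 2 AGG (Arg): 35.8 per 1000.
Codon 3 ACU (Thr): 35.2 per 1000.
Codon 4 CUA (Leu): 8.0 per 1000.
Codon 5 CAC (His): 16.3 per 1000.
Codon 6 GGU (Gly): 19.7 per 1000.
Lowest frequency is 8.0 at codon 4.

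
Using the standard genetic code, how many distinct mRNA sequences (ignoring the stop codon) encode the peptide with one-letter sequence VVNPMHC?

Val: 4 codons.
Val: 4 codons.
Asn: 2 codons.
Pro: 4 codons.
Met: 1 codon.
His: 2 codons.
Cys: 2 codons.
4 × 4 × 2 × 4 × 1 × 2 × 2 = 512.

512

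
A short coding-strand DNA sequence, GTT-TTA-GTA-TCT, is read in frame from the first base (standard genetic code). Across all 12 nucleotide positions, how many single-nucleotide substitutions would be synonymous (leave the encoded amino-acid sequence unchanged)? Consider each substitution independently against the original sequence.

11

Codon 1 (GTT, Val): 3 synonymous substitutions.
Codon 2 (TTA, Leu): 2 synonymous substitutions.
Codon 3 (GTA, Val): 3 synonymous substitutions.
Codon 4 (TCT, Ser): 3 synonymous substitutions.
Total: 3 + 2 + 3 + 3 = 11.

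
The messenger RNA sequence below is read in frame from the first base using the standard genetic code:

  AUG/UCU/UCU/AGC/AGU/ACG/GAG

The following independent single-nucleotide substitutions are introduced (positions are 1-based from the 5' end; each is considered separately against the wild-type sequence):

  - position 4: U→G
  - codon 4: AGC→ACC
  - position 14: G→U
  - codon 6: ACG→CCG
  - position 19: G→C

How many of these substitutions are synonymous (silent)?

0

Codon 2: UCU (Ser) → GCU (Ala) — missense.
Codon 4: AGC (Ser) → ACC (Thr) — missense.
Codon 5: AGU (Ser) → AUU (Ile) — missense.
Codon 6: ACG (Thr) → CCG (Pro) — missense.
Codon 7: GAG (Glu) → CAG (Gln) — missense.
Synonymous: 0 of 5.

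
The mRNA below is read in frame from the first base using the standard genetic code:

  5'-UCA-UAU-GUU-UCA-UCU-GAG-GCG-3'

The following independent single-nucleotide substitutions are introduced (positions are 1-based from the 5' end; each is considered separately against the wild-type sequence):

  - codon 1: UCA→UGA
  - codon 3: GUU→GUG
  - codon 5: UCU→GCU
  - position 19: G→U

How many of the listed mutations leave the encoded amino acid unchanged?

1

Codon 1: UCA (Ser) → UGA (Stop) — nonsense.
Codon 3: GUU (Val) → GUG (Val) — synonymous.
Codon 5: UCU (Ser) → GCU (Ala) — missense.
Codon 7: GCG (Ala) → UCG (Ser) — missense.
Synonymous: 1 of 4.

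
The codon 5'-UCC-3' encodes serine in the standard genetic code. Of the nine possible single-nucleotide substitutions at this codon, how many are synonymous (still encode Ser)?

3

Position 1: none → 0 synonymous.
Position 2: none → 0 synonymous.
Position 3: UCU, UCA, UCG → 3 synonymous.
Total: 0 + 0 + 3 = 3.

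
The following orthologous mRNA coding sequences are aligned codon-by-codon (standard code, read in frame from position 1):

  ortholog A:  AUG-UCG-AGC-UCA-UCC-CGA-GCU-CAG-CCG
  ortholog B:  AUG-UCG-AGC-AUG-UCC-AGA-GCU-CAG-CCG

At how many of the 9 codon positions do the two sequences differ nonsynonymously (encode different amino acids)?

Codon 1: AUG Met / AUG Met — identical.
Codon 2: UCG Ser / UCG Ser — identical.
Codon 3: AGC Ser / AGC Ser — identical.
Codon 4: UCA Ser / AUG Met — nonsynonymous.
Codon 5: UCC Ser / UCC Ser — identical.
Codon 6: CGA Arg / AGA Arg — synonymous.
Codon 7: GCU Ala / GCU Ala — identical.
Codon 8: CAG Gln / CAG Gln — identical.
Codon 9: CCG Pro / CCG Pro — identical.
Nonsynonymous differences: 1.

1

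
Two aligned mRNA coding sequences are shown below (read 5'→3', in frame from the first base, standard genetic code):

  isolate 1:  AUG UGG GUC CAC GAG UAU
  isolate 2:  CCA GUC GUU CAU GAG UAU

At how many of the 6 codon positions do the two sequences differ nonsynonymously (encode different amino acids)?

Codon 1: AUG Met / CCA Pro — nonsynonymous.
Codon 2: UGG Trp / GUC Val — nonsynonymous.
Codon 3: GUC Val / GUU Val — synonymous.
Codon 4: CAC His / CAU His — synonymous.
Codon 5: GAG Glu / GAG Glu — identical.
Codon 6: UAU Tyr / UAU Tyr — identical.
Nonsynonymous differences: 2.

2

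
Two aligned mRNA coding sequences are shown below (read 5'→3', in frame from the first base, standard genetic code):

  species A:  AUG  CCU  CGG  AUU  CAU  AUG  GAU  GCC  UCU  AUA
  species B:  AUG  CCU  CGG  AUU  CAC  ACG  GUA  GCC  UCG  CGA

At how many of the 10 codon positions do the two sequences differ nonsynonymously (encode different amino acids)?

Codon 1: AUG Met / AUG Met — identical.
Codon 2: CCU Pro / CCU Pro — identical.
Codon 3: CGG Arg / CGG Arg — identical.
Codon 4: AUU Ile / AUU Ile — identical.
Codon 5: CAU His / CAC His — synonymous.
Codon 6: AUG Met / ACG Thr — nonsynonymous.
Codon 7: GAU Asp / GUA Val — nonsynonymous.
Codon 8: GCC Ala / GCC Ala — identical.
Codon 9: UCU Ser / UCG Ser — synonymous.
Codon 10: AUA Ile / CGA Arg — nonsynonymous.
Nonsynonymous differences: 3.

3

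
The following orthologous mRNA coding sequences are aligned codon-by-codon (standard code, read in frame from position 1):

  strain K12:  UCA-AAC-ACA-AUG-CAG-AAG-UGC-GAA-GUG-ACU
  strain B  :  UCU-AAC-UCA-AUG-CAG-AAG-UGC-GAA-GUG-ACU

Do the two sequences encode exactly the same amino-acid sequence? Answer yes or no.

Codon 1: UCA Ser / UCU Ser — synonymous.
Codon 2: AAC Asn / AAC Asn — identical.
Codon 3: ACA Thr / UCA Ser — nonsynonymous.
Codon 4: AUG Met / AUG Met — identical.
Codon 5: CAG Gln / CAG Gln — identical.
Codon 6: AAG Lys / AAG Lys — identical.
Codon 7: UGC Cys / UGC Cys — identical.
Codon 8: GAA Glu / GAA Glu — identical.
Codon 9: GUG Val / GUG Val — identical.
Codon 10: ACU Thr / ACU Thr — identical.
Nonsynonymous differences: 1 → different protein.

no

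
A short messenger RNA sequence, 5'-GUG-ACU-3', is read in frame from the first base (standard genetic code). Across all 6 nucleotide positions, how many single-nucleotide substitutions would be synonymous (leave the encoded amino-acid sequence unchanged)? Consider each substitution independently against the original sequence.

6

Codon 1 (GUG, Val): 3 synonymous substitutions.
Codon 2 (ACU, Thr): 3 synonymous substitutions.
Total: 3 + 3 = 6.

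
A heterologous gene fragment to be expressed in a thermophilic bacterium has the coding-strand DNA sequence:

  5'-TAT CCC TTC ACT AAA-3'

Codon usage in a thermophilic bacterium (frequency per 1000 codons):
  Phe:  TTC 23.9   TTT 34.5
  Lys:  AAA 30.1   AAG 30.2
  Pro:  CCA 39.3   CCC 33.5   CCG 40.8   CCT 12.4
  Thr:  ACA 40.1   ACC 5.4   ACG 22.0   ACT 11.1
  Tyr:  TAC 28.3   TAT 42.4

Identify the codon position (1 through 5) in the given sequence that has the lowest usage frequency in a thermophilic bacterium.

4

Codon 1 TAT (Tyr): 42.4 per 1000.
Codon 2 CCC (Pro): 33.5 per 1000.
Codon 3 TTC (Phe): 23.9 per 1000.
Codon 4 ACT (Thr): 11.1 per 1000.
Codon 5 AAA (Lys): 30.1 per 1000.
Lowest frequency is 11.1 at codon 4.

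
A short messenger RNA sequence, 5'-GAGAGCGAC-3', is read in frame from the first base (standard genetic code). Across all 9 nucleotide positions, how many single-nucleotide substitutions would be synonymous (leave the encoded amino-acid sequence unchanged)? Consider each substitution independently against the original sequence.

3

Codon 1 (GAG, Glu): 1 synonymous substitution.
Codon 2 (AGC, Ser): 1 synonymous substitution.
Codon 3 (GAC, Asp): 1 synonymous substitution.
Total: 1 + 1 + 1 = 3.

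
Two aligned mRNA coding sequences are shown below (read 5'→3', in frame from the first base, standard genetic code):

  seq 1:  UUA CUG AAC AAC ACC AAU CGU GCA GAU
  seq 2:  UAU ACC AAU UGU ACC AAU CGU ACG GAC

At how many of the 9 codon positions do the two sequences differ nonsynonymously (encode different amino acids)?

4

Codon 1: UUA Leu / UAU Tyr — nonsynonymous.
Codon 2: CUG Leu / ACC Thr — nonsynonymous.
Codon 3: AAC Asn / AAU Asn — synonymous.
Codon 4: AAC Asn / UGU Cys — nonsynonymous.
Codon 5: ACC Thr / ACC Thr — identical.
Codon 6: AAU Asn / AAU Asn — identical.
Codon 7: CGU Arg / CGU Arg — identical.
Codon 8: GCA Ala / ACG Thr — nonsynonymous.
Codon 9: GAU Asp / GAC Asp — synonymous.
Nonsynonymous differences: 4.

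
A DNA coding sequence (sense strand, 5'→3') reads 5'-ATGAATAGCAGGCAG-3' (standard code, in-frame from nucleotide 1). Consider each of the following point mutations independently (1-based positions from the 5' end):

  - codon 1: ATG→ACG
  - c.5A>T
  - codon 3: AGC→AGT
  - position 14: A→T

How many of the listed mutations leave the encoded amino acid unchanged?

Codon 1: ATG (Met) → ACG (Thr) — missense.
Codon 2: AAT (Asn) → ATT (Ile) — missense.
Codon 3: AGC (Ser) → AGT (Ser) — synonymous.
Codon 5: CAG (Gln) → CTG (Leu) — missense.
Synonymous: 1 of 4.

1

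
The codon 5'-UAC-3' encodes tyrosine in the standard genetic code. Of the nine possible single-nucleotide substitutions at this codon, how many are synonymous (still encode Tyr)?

Position 1: none → 0 synonymous.
Position 2: none → 0 synonymous.
Position 3: UAU → 1 synonymous.
Total: 0 + 0 + 1 = 1.

1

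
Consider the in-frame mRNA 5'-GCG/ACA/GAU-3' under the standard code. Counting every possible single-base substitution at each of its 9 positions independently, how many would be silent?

Codon 1 (GCG, Ala): 3 synonymous substitutions.
Codon 2 (ACA, Thr): 3 synonymous substitutions.
Codon 3 (GAU, Asp): 1 synonymous substitution.
Total: 3 + 3 + 1 = 7.

7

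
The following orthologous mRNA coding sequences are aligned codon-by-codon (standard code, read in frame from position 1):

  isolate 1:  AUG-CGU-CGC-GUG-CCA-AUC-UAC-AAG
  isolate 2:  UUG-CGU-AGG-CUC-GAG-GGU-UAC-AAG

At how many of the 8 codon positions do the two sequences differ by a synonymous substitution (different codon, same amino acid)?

1

Codon 1: AUG Met / UUG Leu — nonsynonymous.
Codon 2: CGU Arg / CGU Arg — identical.
Codon 3: CGC Arg / AGG Arg — synonymous.
Codon 4: GUG Val / CUC Leu — nonsynonymous.
Codon 5: CCA Pro / GAG Glu — nonsynonymous.
Codon 6: AUC Ile / GGU Gly — nonsynonymous.
Codon 7: UAC Tyr / UAC Tyr — identical.
Codon 8: AAG Lys / AAG Lys — identical.
Synonymous differences: 1.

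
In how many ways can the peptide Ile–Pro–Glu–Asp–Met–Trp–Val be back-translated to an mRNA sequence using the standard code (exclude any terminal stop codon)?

192

Ile: 3 codons.
Pro: 4 codons.
Glu: 2 codons.
Asp: 2 codons.
Met: 1 codon.
Trp: 1 codon.
Val: 4 codons.
3 × 4 × 2 × 2 × 1 × 1 × 4 = 192.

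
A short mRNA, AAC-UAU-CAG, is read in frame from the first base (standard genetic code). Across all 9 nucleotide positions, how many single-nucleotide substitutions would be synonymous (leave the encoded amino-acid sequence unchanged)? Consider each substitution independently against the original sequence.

3

Codon 1 (AAC, Asn): 1 synonymous substitution.
Codon 2 (UAU, Tyr): 1 synonymous substitution.
Codon 3 (CAG, Gln): 1 synonymous substitution.
Total: 1 + 1 + 1 = 3.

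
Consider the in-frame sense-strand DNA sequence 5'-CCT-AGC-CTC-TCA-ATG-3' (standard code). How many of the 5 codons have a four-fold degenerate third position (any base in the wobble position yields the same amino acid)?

3

Codon 1 CCT (Pro): third position 4-fold.
Codon 2 AGC (Ser): third position 2-fold.
Codon 3 CTC (Leu): third position 4-fold.
Codon 4 TCA (Ser): third position 4-fold.
Codon 5 ATG (Met): third position 1-fold.
Four-fold degenerate third positions: 3.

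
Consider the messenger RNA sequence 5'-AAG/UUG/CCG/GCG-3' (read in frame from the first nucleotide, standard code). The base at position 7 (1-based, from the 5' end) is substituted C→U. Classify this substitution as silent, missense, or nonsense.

missense

Position 7 falls in codon 3: CCG → Pro.
After the substitution the codon is UCG → Ser.
Pro ≠ Ser, so this is a missense mutation.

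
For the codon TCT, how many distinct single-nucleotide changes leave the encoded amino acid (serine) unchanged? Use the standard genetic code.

Position 1: none → 0 synonymous.
Position 2: none → 0 synonymous.
Position 3: TCC, TCA, TCG → 3 synonymous.
Total: 0 + 0 + 3 = 3.

3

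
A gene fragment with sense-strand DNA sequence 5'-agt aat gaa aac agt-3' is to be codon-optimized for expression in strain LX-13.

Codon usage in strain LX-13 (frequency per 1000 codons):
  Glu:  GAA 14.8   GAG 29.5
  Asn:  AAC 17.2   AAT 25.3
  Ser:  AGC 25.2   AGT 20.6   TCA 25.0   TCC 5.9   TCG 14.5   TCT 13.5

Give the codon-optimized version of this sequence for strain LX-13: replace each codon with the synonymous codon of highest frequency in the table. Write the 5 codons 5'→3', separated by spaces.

AGC AAT GAG AAT AGC

Codon 1 (Ser): best is AGC at 25.2.
Codon 2 (Asn): best is AAT at 25.3.
Codon 3 (Glu): best is GAG at 29.5.
Codon 4 (Asn): best is AAT at 25.3.
Codon 5 (Ser): best is AGC at 25.2.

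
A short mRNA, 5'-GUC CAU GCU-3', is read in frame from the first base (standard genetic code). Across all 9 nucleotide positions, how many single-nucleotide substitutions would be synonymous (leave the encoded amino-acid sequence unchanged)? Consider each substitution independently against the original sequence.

7

Codon 1 (GUC, Val): 3 synonymous substitutions.
Codon 2 (CAU, His): 1 synonymous substitution.
Codon 3 (GCU, Ala): 3 synonymous substitutions.
Total: 3 + 1 + 3 = 7.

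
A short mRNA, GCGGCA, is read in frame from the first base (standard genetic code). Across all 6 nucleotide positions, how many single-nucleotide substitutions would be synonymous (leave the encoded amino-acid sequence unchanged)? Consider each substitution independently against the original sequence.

6

Codon 1 (GCG, Ala): 3 synonymous substitutions.
Codon 2 (GCA, Ala): 3 synonymous substitutions.
Total: 3 + 3 = 6.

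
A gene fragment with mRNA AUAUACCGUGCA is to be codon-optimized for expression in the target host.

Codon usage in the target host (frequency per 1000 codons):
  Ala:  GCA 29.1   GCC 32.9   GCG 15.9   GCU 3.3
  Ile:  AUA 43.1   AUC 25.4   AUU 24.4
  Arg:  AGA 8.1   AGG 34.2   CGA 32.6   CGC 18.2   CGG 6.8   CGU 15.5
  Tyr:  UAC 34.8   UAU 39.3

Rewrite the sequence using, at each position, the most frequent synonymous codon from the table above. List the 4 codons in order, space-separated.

Codon 1 (Ile): best is AUA at 43.1.
Codon 2 (Tyr): best is UAU at 39.3.
Codon 3 (Arg): best is AGG at 34.2.
Codon 4 (Ala): best is GCC at 32.9.

AUA UAU AGG GCC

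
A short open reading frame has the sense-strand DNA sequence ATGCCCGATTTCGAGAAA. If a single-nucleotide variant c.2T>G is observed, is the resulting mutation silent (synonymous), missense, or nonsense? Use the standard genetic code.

Position 2 falls in codon 1: ATG → Met.
After the substitution the codon is AGG → Arg.
Met ≠ Arg, so this is a missense mutation.

missense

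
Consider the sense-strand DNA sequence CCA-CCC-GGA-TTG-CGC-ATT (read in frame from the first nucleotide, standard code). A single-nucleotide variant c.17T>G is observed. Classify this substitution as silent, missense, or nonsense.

missense

Position 17 falls in codon 6: ATT → Ile.
After the substitution the codon is AGT → Ser.
Ile ≠ Ser, so this is a missense mutation.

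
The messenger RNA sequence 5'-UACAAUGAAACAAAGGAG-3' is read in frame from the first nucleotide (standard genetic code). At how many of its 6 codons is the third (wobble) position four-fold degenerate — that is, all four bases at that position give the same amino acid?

1

Codon 1 UAC (Tyr): third position 2-fold.
Codon 2 AAU (Asn): third position 2-fold.
Codon 3 GAA (Glu): third position 2-fold.
Codon 4 ACA (Thr): third position 4-fold.
Codon 5 AAG (Lys): third position 2-fold.
Codon 6 GAG (Glu): third position 2-fold.
Four-fold degenerate third positions: 1.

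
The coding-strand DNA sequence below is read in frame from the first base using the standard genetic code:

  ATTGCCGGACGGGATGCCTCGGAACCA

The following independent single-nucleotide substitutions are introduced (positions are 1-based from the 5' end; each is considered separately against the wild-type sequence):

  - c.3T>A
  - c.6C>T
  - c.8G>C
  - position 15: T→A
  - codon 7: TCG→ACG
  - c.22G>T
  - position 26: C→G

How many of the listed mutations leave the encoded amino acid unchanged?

Codon 1: ATT (Ile) → ATA (Ile) — synonymous.
Codon 2: GCC (Ala) → GCT (Ala) — synonymous.
Codon 3: GGA (Gly) → GCA (Ala) — missense.
Codon 5: GAT (Asp) → GAA (Glu) — missense.
Codon 7: TCG (Ser) → ACG (Thr) — missense.
Codon 8: GAA (Glu) → TAA (Stop) — nonsense.
Codon 9: CCA (Pro) → CGA (Arg) — missense.
Synonymous: 2 of 7.

2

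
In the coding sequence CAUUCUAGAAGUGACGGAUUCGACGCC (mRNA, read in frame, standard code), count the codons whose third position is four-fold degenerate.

Codon 1 CAU (His): third position 2-fold.
Codon 2 UCU (Ser): third position 4-fold.
Codon 3 AGA (Arg): third position 2-fold.
Codon 4 AGU (Ser): third position 2-fold.
Codon 5 GAC (Asp): third position 2-fold.
Codon 6 GGA (Gly): third position 4-fold.
Codon 7 UUC (Phe): third position 2-fold.
Codon 8 GAC (Asp): third position 2-fold.
Codon 9 GCC (Ala): third position 4-fold.
Four-fold degenerate third positions: 3.

3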